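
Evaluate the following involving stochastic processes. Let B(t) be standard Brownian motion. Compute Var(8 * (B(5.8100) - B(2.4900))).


Var(alpha*(B(t)-B(s))) = alpha^2 * (t-s)
= 8^2 * (5.8100 - 2.4900)
= 64 * 3.3200
= 212.4800

212.4800


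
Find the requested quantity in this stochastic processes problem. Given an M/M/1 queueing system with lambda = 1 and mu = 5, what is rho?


rho = lambda/mu
= 1/5
= 0.2000

0.2000


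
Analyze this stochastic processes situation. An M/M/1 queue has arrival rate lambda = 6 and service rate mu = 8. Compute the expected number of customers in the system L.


rho = 6/8 = 0.7500
L = rho/(1-rho)
= 0.7500/0.2500
= 3.0000

3.0000


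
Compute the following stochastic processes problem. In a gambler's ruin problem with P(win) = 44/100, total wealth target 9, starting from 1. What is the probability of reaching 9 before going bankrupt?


Gambler's ruin formula:
r = q/p = 0.5600/0.4400 = 1.2727
P(win) = (1 - r^i)/(1 - r^N)
= (1 - 1.2727^1)/(1 - 1.2727^9)
= 0.0351

0.0351


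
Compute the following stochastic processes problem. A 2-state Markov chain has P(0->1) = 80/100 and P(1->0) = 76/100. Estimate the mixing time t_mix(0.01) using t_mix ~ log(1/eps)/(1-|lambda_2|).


lambda_2 = |1 - p01 - p10| = |1 - 0.8000 - 0.7600| = 0.5600
t_mix ~ log(1/eps)/(1 - |lambda_2|)
= log(100)/(1 - 0.5600) = 4.6052/0.4400
= 10.4663

10.4663


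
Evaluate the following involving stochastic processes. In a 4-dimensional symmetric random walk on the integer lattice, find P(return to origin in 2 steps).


P(return in 2 steps) = P(reverse first step) = 1/(2d)
= 1/8
= 0.1250

0.1250


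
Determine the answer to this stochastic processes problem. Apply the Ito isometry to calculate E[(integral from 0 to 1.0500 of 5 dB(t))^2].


By Ito isometry: E[(int f dB)^2] = int f^2 dt
= 5^2 * 1.0500
= 25 * 1.0500 = 26.2500

26.2500


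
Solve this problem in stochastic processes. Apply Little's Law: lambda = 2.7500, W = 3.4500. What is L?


Little's Law: L = lambda * W
= 2.7500 * 3.4500
= 9.4875

9.4875


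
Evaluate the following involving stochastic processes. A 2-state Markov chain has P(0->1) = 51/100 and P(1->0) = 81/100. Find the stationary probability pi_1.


Stationary distribution: pi_0 = p10/(p01+p10), pi_1 = p01/(p01+p10)
p01 = 0.5100, p10 = 0.8100
pi_1 = 0.3864

0.3864


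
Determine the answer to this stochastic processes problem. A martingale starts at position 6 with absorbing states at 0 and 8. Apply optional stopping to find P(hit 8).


By optional stopping theorem: E(M at tau) = M(0) = 6
P(hit 8)*8 + P(hit 0)*0 = 6
P(hit 8) = (6 - 0)/(8 - 0) = 3/4 = 0.7500

0.7500


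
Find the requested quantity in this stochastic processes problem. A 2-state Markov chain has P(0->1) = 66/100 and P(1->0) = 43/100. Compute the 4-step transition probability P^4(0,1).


Computing P^4 by matrix multiplication.
P = [[0.3400, 0.6600], [0.4300, 0.5700]]
After raising P to the power 4:
P^4(0,1) = 0.6055

0.6055


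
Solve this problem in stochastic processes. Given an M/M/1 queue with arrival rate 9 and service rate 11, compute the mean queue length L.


rho = 9/11 = 0.8182
L = rho/(1-rho)
= 0.8182/0.1818
= 4.5000

4.5000


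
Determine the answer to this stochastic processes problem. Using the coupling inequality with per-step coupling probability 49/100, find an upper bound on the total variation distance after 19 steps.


TV distance bound <= (1-delta)^n
= (1 - 0.4900)^19
= 0.5100^19
= 2.7786e-06

2.7786e-06


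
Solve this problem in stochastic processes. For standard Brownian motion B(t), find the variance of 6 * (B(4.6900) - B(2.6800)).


Var(alpha*(B(t)-B(s))) = alpha^2 * (t-s)
= 6^2 * (4.6900 - 2.6800)
= 36 * 2.0100
= 72.3600

72.3600


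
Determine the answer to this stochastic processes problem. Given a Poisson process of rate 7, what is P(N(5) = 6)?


P(N(t)=k) = (lambda*t)^k * exp(-lambda*t) / k!
lambda*t = 35
= 35^6 * exp(-35) / 6!
= 1838265625 * 6.3051e-16 / 720
= 1.6098e-09

1.6098e-09


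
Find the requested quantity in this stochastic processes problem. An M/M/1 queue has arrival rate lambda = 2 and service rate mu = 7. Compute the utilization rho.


rho = lambda/mu
= 2/7
= 0.2857

0.2857


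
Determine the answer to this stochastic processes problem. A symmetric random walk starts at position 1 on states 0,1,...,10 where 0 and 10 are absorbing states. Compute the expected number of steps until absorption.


For symmetric RW on 0,...,N with absorbing barriers, E(i) = i*(N-i)
E(1) = 1 * 9 = 9

9


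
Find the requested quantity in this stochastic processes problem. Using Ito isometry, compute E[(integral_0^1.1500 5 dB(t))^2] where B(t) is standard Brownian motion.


By Ito isometry: E[(int f dB)^2] = int f^2 dt
= 5^2 * 1.1500
= 25 * 1.1500 = 28.7500

28.7500


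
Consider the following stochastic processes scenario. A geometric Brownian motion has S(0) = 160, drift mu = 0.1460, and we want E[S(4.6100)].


E[S(t)] = S(0) * exp(mu * t)
= 160 * exp(0.1460 * 4.6100)
= 160 * 1.9602
= 313.6362

313.6362


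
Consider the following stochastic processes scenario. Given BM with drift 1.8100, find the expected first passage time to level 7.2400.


Expected first passage time = a/mu
= 7.2400/1.8100
= 4.0000

4.0000


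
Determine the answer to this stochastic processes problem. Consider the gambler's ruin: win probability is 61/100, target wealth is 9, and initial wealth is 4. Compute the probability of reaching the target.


Gambler's ruin formula:
r = q/p = 0.3900/0.6100 = 0.6393
P(win) = (1 - r^i)/(1 - r^N)
= (1 - 0.6393^4)/(1 - 0.6393^9)
= 0.8481

0.8481


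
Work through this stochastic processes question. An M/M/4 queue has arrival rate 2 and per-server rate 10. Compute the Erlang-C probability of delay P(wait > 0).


a = lambda/mu = 0.2000
rho = a/c = 0.0500
Erlang-C formula applied:
C(c,a) = 5.7455e-05

5.7455e-05


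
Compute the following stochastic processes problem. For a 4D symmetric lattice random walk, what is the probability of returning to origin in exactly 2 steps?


P(return in 2 steps) = P(reverse first step) = 1/(2d)
= 1/8
= 0.1250

0.1250


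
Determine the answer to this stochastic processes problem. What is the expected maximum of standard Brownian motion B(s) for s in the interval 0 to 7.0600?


E(max B(s)) = sqrt(2t/pi)
= sqrt(2*7.0600/pi)
= sqrt(4.4945)
= 2.1200

2.1200


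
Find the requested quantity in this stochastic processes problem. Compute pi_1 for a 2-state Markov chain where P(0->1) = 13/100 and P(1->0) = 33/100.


Stationary distribution: pi_0 = p10/(p01+p10), pi_1 = p01/(p01+p10)
p01 = 0.1300, p10 = 0.3300
pi_1 = 0.2826

0.2826


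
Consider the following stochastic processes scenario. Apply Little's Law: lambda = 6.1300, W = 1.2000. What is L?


Little's Law: L = lambda * W
= 6.1300 * 1.2000
= 7.3560

7.3560


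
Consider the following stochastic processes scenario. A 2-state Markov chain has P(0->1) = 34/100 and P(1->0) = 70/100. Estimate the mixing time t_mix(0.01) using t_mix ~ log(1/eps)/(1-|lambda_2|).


lambda_2 = |1 - p01 - p10| = |1 - 0.3400 - 0.7000| = 0.0400
t_mix ~ log(1/eps)/(1 - |lambda_2|)
= log(100)/(1 - 0.0400) = 4.6052/0.9600
= 4.7971

4.7971


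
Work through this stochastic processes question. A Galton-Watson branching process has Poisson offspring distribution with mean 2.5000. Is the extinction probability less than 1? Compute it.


Since mu = 2.5000 > 1, extinction prob q < 1.
Solve s = exp(mu*(s-1)) iteratively.
q = 0.1074

0.1074


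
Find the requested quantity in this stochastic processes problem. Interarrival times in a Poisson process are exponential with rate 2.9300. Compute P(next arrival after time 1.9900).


P(X > t) = exp(-lambda * t)
= exp(-2.9300 * 1.9900)
= exp(-5.8307) = 0.0029

0.0029


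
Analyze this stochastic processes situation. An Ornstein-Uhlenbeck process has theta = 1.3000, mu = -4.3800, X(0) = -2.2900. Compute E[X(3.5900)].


E[X(t)] = mu + (X(0) - mu)*exp(-theta*t)
= -4.3800 + (-2.2900 - -4.3800)*exp(-1.3000*3.5900)
= -4.3800 + 2.0900 * 0.0094
= -4.3604

-4.3604


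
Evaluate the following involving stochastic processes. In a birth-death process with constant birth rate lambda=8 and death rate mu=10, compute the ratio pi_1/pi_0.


For birth-death process, pi_n/pi_0 = (lambda/mu)^n
= (8/10)^1
= 0.8000

0.8000


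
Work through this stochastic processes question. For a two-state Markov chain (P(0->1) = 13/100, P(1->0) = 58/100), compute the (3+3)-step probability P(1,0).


P^6 = P^3 * P^3
Computing via matrix multiplication of the transition matrix.
Entry (1,0) of P^6 = 0.8164

0.8164


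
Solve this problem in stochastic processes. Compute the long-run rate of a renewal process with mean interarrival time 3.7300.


Long-run renewal rate = 1/E(X)
= 1/3.7300
= 0.2681

0.2681


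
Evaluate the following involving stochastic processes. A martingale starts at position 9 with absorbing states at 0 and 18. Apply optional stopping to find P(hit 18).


By optional stopping theorem: E(M at tau) = M(0) = 9
P(hit 18)*18 + P(hit 0)*0 = 9
P(hit 18) = (9 - 0)/(18 - 0) = 1/2 = 0.5000

0.5000


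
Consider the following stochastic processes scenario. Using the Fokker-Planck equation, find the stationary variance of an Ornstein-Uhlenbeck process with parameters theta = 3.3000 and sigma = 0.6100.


Stationary variance = sigma^2 / (2*theta)
= 0.6100^2 / (2*3.3000)
= 0.3721 / 6.6000
= 0.0564

0.0564


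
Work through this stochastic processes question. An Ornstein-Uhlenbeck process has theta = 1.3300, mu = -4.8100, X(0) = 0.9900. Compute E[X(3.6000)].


E[X(t)] = mu + (X(0) - mu)*exp(-theta*t)
= -4.8100 + (0.9900 - -4.8100)*exp(-1.3300*3.6000)
= -4.8100 + 5.8000 * 0.0083
= -4.7617

-4.7617


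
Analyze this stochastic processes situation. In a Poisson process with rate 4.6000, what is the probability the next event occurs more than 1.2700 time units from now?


P(X > t) = exp(-lambda * t)
= exp(-4.6000 * 1.2700)
= exp(-5.8420) = 0.0029

0.0029


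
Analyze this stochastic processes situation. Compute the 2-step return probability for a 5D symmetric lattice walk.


P(return in 2 steps) = P(reverse first step) = 1/(2d)
= 1/10
= 0.1000

0.1000


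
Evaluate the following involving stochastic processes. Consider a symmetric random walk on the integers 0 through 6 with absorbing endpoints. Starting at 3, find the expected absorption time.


For symmetric RW on 0,...,N with absorbing barriers, E(i) = i*(N-i)
E(3) = 3 * 3 = 9

9


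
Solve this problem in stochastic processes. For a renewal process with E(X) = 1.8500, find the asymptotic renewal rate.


Long-run renewal rate = 1/E(X)
= 1/1.8500
= 0.5405

0.5405


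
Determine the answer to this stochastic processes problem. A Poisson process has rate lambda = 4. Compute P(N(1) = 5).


P(N(t)=k) = (lambda*t)^k * exp(-lambda*t) / k!
lambda*t = 4
= 4^5 * exp(-4) / 5!
= 1024 * 0.0183 / 120
= 0.1563

0.1563


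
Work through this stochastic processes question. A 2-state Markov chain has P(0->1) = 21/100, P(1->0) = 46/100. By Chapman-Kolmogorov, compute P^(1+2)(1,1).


P^3 = P^1 * P^2
Computing via matrix multiplication of the transition matrix.
Entry (1,1) of P^3 = 0.3381

0.3381


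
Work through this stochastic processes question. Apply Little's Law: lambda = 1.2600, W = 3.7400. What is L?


Little's Law: L = lambda * W
= 1.2600 * 3.7400
= 4.7124

4.7124


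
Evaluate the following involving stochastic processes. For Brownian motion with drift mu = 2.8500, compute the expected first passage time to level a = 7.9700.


Expected first passage time = a/mu
= 7.9700/2.8500
= 2.7965

2.7965


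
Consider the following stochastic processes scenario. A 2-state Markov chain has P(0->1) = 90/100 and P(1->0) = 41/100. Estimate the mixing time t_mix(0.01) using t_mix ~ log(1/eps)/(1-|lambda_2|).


lambda_2 = |1 - p01 - p10| = |1 - 0.9000 - 0.4100| = 0.3100
t_mix ~ log(1/eps)/(1 - |lambda_2|)
= log(100)/(1 - 0.3100) = 4.6052/0.6900
= 6.6742

6.6742


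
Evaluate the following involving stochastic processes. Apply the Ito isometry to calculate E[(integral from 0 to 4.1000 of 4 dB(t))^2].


By Ito isometry: E[(int f dB)^2] = int f^2 dt
= 4^2 * 4.1000
= 16 * 4.1000 = 65.6000

65.6000


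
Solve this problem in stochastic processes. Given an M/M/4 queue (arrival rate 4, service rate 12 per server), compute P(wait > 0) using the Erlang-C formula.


a = lambda/mu = 0.3333
rho = a/c = 0.0833
Erlang-C formula applied:
C(c,a) = 4.0209e-04

4.0209e-04


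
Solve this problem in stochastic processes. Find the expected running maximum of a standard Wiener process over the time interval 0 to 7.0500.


E(max B(s)) = sqrt(2t/pi)
= sqrt(2*7.0500/pi)
= sqrt(4.4882)
= 2.1185

2.1185


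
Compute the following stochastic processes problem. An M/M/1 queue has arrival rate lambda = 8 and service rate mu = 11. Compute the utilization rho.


rho = lambda/mu
= 8/11
= 0.7273

0.7273


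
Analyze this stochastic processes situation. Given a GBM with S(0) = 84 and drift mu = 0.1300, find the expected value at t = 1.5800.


E[S(t)] = S(0) * exp(mu * t)
= 84 * exp(0.1300 * 1.5800)
= 84 * 1.2280
= 103.1534

103.1534


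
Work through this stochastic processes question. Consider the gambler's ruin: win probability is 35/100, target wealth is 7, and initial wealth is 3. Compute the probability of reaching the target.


Gambler's ruin formula:
r = q/p = 0.6500/0.3500 = 1.8571
P(win) = (1 - r^i)/(1 - r^N)
= (1 - 1.8571^3)/(1 - 1.8571^7)
= 0.0719

0.0719


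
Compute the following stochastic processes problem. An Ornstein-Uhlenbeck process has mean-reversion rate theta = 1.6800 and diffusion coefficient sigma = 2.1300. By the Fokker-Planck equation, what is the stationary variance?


Stationary variance = sigma^2 / (2*theta)
= 2.1300^2 / (2*1.6800)
= 4.5369 / 3.3600
= 1.3503

1.3503


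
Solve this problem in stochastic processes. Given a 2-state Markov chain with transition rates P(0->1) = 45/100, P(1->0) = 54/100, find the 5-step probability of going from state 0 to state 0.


Computing P^5 by matrix multiplication.
P = [[0.5500, 0.4500], [0.5400, 0.4600]]
After raising P to the power 5:
P^5(0,0) = 0.5455

0.5455


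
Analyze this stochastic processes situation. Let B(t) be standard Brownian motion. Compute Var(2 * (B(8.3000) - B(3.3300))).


Var(alpha*(B(t)-B(s))) = alpha^2 * (t-s)
= 2^2 * (8.3000 - 3.3300)
= 4 * 4.9700
= 19.8800

19.8800


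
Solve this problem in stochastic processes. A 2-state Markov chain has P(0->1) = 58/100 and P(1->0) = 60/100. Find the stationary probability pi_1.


Stationary distribution: pi_0 = p10/(p01+p10), pi_1 = p01/(p01+p10)
p01 = 0.5800, p10 = 0.6000
pi_1 = 0.4915

0.4915


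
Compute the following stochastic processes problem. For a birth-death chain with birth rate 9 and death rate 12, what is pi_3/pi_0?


For birth-death process, pi_n/pi_0 = (lambda/mu)^n
= (9/12)^3
= 0.4219

0.4219


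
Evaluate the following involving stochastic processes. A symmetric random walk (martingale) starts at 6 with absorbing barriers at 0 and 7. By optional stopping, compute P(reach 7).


By optional stopping theorem: E(M at tau) = M(0) = 6
P(hit 7)*7 + P(hit 0)*0 = 6
P(hit 7) = (6 - 0)/(7 - 0) = 6/7 = 0.8571

0.8571


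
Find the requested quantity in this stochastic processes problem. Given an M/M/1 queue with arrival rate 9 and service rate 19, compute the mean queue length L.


rho = 9/19 = 0.4737
L = rho/(1-rho)
= 0.4737/0.5263
= 0.9000

0.9000


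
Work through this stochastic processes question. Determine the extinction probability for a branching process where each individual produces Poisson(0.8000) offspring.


Since mu = 0.8000 <= 1, extinction probability = 1.

1.0000


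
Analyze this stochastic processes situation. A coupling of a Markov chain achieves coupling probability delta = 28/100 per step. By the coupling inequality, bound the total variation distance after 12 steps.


TV distance bound <= (1-delta)^n
= (1 - 0.2800)^12
= 0.7200^12
= 0.0194

0.0194


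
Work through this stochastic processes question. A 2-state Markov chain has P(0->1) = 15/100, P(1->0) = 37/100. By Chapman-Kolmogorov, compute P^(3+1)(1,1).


P^4 = P^3 * P^1
Computing via matrix multiplication of the transition matrix.
Entry (1,1) of P^4 = 0.3262

0.3262


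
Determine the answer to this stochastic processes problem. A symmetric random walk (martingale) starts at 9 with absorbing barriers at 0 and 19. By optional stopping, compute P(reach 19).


By optional stopping theorem: E(M at tau) = M(0) = 9
P(hit 19)*19 + P(hit 0)*0 = 9
P(hit 19) = (9 - 0)/(19 - 0) = 9/19 = 0.4737

0.4737


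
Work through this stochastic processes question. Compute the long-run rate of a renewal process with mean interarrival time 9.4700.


Long-run renewal rate = 1/E(X)
= 1/9.4700
= 0.1056

0.1056


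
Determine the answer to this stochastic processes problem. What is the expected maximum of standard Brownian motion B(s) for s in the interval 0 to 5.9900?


E(max B(s)) = sqrt(2t/pi)
= sqrt(2*5.9900/pi)
= sqrt(3.8134)
= 1.9528

1.9528


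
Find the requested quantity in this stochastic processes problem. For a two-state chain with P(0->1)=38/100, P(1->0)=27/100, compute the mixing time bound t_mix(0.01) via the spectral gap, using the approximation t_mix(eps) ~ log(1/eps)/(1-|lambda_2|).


lambda_2 = |1 - p01 - p10| = |1 - 0.3800 - 0.2700| = 0.3500
t_mix ~ log(1/eps)/(1 - |lambda_2|)
= log(100)/(1 - 0.3500) = 4.6052/0.6500
= 7.0849

7.0849


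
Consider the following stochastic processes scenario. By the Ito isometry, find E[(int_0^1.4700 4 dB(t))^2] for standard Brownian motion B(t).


By Ito isometry: E[(int f dB)^2] = int f^2 dt
= 4^2 * 1.4700
= 16 * 1.4700 = 23.5200

23.5200


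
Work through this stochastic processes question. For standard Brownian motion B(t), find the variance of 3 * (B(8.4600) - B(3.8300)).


Var(alpha*(B(t)-B(s))) = alpha^2 * (t-s)
= 3^2 * (8.4600 - 3.8300)
= 9 * 4.6300
= 41.6700

41.6700


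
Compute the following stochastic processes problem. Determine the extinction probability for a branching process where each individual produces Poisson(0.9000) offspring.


Since mu = 0.9000 <= 1, extinction probability = 1.

1.0000


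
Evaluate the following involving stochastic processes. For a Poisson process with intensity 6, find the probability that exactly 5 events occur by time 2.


P(N(t)=k) = (lambda*t)^k * exp(-lambda*t) / k!
lambda*t = 12
= 12^5 * exp(-12) / 5!
= 248832 * 6.1442e-06 / 120
= 0.0127

0.0127


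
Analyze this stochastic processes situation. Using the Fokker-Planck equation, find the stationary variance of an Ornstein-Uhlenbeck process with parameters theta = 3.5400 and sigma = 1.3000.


Stationary variance = sigma^2 / (2*theta)
= 1.3000^2 / (2*3.5400)
= 1.6900 / 7.0800
= 0.2387

0.2387


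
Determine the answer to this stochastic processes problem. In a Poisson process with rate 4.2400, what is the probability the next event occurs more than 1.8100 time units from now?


P(X > t) = exp(-lambda * t)
= exp(-4.2400 * 1.8100)
= exp(-7.6744) = 4.6457e-04

4.6457e-04


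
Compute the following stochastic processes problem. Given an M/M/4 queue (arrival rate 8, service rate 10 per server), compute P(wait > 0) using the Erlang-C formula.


a = lambda/mu = 0.8000
rho = a/c = 0.2000
Erlang-C formula applied:
C(c,a) = 0.0096

0.0096


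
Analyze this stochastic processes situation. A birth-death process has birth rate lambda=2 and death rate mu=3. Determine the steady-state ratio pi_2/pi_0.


For birth-death process, pi_n/pi_0 = (lambda/mu)^n
= (2/3)^2
= 0.4444

0.4444


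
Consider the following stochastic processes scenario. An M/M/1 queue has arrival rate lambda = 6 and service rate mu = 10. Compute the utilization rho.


rho = lambda/mu
= 6/10
= 0.6000

0.6000


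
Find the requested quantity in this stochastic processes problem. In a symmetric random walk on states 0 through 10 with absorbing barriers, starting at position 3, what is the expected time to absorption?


For symmetric RW on 0,...,N with absorbing barriers, E(i) = i*(N-i)
E(3) = 3 * 7 = 21

21


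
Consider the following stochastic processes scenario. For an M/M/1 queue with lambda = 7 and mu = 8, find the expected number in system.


rho = 7/8 = 0.8750
L = rho/(1-rho)
= 0.8750/0.1250
= 7.0000

7.0000


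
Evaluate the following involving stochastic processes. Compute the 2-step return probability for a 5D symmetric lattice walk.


P(return in 2 steps) = P(reverse first step) = 1/(2d)
= 1/10
= 0.1000

0.1000


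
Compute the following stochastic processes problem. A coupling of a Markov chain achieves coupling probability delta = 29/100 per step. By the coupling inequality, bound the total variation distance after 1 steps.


TV distance bound <= (1-delta)^n
= (1 - 0.2900)^1
= 0.7100^1
= 0.7100

0.7100


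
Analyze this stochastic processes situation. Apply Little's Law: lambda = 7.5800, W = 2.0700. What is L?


Little's Law: L = lambda * W
= 7.5800 * 2.0700
= 15.6906

15.6906


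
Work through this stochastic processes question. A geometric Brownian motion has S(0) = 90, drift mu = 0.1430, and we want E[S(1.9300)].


E[S(t)] = S(0) * exp(mu * t)
= 90 * exp(0.1430 * 1.9300)
= 90 * 1.3178
= 118.6051

118.6051


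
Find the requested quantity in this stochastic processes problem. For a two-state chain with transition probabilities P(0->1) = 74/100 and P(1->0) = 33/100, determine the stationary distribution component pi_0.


Stationary distribution: pi_0 = p10/(p01+p10), pi_1 = p01/(p01+p10)
p01 = 0.7400, p10 = 0.3300
pi_0 = 0.3084

0.3084


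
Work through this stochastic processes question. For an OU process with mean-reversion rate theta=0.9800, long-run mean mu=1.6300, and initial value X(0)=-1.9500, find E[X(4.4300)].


E[X(t)] = mu + (X(0) - mu)*exp(-theta*t)
= 1.6300 + (-1.9500 - 1.6300)*exp(-0.9800*4.4300)
= 1.6300 + -3.5800 * 0.0130
= 1.5834

1.5834


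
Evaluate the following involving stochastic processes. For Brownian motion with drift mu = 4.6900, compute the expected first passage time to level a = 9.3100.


Expected first passage time = a/mu
= 9.3100/4.6900
= 1.9851

1.9851


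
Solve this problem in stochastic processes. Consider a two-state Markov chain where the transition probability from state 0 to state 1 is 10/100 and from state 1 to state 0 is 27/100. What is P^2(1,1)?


Computing P^2 by matrix multiplication.
P = [[0.9000, 0.1000], [0.2700, 0.7300]]
After raising P to the power 2:
P^2(1,1) = 0.5599

0.5599


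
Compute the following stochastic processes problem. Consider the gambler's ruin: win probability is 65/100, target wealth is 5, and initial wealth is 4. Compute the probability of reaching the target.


Gambler's ruin formula:
r = q/p = 0.3500/0.6500 = 0.5385
P(win) = (1 - r^i)/(1 - r^N)
= (1 - 0.5385^4)/(1 - 0.5385^5)
= 0.9594

0.9594


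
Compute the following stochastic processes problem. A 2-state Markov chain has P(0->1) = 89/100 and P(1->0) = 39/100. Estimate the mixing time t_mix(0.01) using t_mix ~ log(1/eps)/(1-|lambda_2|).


lambda_2 = |1 - p01 - p10| = |1 - 0.8900 - 0.3900| = 0.2800
t_mix ~ log(1/eps)/(1 - |lambda_2|)
= log(100)/(1 - 0.2800) = 4.6052/0.7200
= 6.3961

6.3961


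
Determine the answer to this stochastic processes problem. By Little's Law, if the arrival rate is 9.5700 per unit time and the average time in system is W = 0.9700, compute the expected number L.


Little's Law: L = lambda * W
= 9.5700 * 0.9700
= 9.2829

9.2829


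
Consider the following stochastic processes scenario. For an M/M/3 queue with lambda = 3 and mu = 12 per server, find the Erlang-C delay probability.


a = lambda/mu = 0.2500
rho = a/c = 0.0833
Erlang-C formula applied:
C(c,a) = 0.0022

0.0022


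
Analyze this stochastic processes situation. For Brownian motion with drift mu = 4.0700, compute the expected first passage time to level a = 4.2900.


Expected first passage time = a/mu
= 4.2900/4.0700
= 1.0541

1.0541


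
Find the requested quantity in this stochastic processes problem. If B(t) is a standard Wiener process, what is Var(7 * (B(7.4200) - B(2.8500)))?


Var(alpha*(B(t)-B(s))) = alpha^2 * (t-s)
= 7^2 * (7.4200 - 2.8500)
= 49 * 4.5700
= 223.9300

223.9300


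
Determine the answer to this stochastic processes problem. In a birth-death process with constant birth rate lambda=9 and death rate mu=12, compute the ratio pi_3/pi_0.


For birth-death process, pi_n/pi_0 = (lambda/mu)^n
= (9/12)^3
= 0.4219

0.4219


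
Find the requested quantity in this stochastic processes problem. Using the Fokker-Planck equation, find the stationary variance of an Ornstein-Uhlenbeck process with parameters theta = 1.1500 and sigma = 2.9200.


Stationary variance = sigma^2 / (2*theta)
= 2.9200^2 / (2*1.1500)
= 8.5264 / 2.3000
= 3.7071

3.7071


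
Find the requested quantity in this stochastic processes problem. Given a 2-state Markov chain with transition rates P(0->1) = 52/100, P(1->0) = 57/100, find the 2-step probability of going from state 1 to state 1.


Computing P^2 by matrix multiplication.
P = [[0.4800, 0.5200], [0.5700, 0.4300]]
After raising P to the power 2:
P^2(1,1) = 0.4813

0.4813


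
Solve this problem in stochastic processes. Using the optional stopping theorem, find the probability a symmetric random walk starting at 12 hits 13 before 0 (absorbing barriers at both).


By optional stopping theorem: E(M at tau) = M(0) = 12
P(hit 13)*13 + P(hit 0)*0 = 12
P(hit 13) = (12 - 0)/(13 - 0) = 12/13 = 0.9231

0.9231


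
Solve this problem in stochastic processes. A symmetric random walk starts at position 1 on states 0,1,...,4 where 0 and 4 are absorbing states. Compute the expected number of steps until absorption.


For symmetric RW on 0,...,N with absorbing barriers, E(i) = i*(N-i)
E(1) = 1 * 3 = 3

3


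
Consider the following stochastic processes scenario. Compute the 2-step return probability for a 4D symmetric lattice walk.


P(return in 2 steps) = P(reverse first step) = 1/(2d)
= 1/8
= 0.1250

0.1250


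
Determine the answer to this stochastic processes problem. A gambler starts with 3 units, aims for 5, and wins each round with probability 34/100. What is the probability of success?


Gambler's ruin formula:
r = q/p = 0.6600/0.3400 = 1.9412
P(win) = (1 - r^i)/(1 - r^N)
= (1 - 1.9412^3)/(1 - 1.9412^5)
= 0.2377

0.2377


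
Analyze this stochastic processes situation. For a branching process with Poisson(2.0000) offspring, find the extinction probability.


Since mu = 2.0000 > 1, extinction prob q < 1.
Solve s = exp(mu*(s-1)) iteratively.
q = 0.2032

0.2032


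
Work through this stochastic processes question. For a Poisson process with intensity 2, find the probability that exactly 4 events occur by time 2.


P(N(t)=k) = (lambda*t)^k * exp(-lambda*t) / k!
lambda*t = 4
= 4^4 * exp(-4) / 4!
= 256 * 0.0183 / 24
= 0.1954

0.1954


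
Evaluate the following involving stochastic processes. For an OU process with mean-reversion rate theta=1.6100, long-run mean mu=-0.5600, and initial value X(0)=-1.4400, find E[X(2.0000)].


E[X(t)] = mu + (X(0) - mu)*exp(-theta*t)
= -0.5600 + (-1.4400 - -0.5600)*exp(-1.6100*2.0000)
= -0.5600 + -0.8800 * 0.0400
= -0.5952

-0.5952


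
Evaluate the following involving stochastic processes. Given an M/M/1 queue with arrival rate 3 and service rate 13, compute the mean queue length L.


rho = 3/13 = 0.2308
L = rho/(1-rho)
= 0.2308/0.7692
= 0.3000

0.3000


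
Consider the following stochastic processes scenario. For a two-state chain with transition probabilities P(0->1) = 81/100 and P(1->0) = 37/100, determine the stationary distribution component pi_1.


Stationary distribution: pi_0 = p10/(p01+p10), pi_1 = p01/(p01+p10)
p01 = 0.8100, p10 = 0.3700
pi_1 = 0.6864

0.6864


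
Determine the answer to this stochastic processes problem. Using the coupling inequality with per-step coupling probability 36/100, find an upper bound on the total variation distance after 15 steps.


TV distance bound <= (1-delta)^n
= (1 - 0.3600)^15
= 0.6400^15
= 0.0012

0.0012


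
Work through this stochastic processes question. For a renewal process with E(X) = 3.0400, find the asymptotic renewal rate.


Long-run renewal rate = 1/E(X)
= 1/3.0400
= 0.3289

0.3289


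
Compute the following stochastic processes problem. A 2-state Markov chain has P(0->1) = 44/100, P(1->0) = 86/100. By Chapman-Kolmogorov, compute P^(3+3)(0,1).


P^6 = P^3 * P^3
Computing via matrix multiplication of the transition matrix.
Entry (0,1) of P^6 = 0.3382

0.3382


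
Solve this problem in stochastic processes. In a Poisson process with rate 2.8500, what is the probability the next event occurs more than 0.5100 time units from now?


P(X > t) = exp(-lambda * t)
= exp(-2.8500 * 0.5100)
= exp(-1.4535) = 0.2338

0.2338


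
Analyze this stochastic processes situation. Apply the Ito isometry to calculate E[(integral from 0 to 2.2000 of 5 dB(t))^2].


By Ito isometry: E[(int f dB)^2] = int f^2 dt
= 5^2 * 2.2000
= 25 * 2.2000 = 55.0000

55.0000


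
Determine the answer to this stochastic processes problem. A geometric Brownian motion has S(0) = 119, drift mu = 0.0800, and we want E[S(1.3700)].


E[S(t)] = S(0) * exp(mu * t)
= 119 * exp(0.0800 * 1.3700)
= 119 * 1.1158
= 132.7840

132.7840


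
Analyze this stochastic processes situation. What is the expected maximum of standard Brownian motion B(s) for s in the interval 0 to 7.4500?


E(max B(s)) = sqrt(2t/pi)
= sqrt(2*7.4500/pi)
= sqrt(4.7428)
= 2.1778

2.1778


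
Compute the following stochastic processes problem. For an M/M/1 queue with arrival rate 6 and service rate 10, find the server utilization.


rho = lambda/mu
= 6/10
= 0.6000

0.6000


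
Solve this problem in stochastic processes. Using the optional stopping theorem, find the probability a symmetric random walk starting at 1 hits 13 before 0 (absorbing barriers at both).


By optional stopping theorem: E(M at tau) = M(0) = 1
P(hit 13)*13 + P(hit 0)*0 = 1
P(hit 13) = (1 - 0)/(13 - 0) = 1/13 = 0.0769

0.0769


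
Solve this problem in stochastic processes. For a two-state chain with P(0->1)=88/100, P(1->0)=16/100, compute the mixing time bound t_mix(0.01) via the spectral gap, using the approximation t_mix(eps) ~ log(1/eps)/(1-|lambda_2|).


lambda_2 = |1 - p01 - p10| = |1 - 0.8800 - 0.1600| = 0.0400
t_mix ~ log(1/eps)/(1 - |lambda_2|)
= log(100)/(1 - 0.0400) = 4.6052/0.9600
= 4.7971

4.7971


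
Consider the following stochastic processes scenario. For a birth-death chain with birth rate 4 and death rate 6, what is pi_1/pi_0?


For birth-death process, pi_n/pi_0 = (lambda/mu)^n
= (4/6)^1
= 0.6667

0.6667


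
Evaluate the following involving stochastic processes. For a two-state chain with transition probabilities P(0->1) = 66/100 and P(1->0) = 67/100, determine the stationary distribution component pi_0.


Stationary distribution: pi_0 = p10/(p01+p10), pi_1 = p01/(p01+p10)
p01 = 0.6600, p10 = 0.6700
pi_0 = 0.5038

0.5038


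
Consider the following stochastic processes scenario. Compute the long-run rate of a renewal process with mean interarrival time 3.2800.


Long-run renewal rate = 1/E(X)
= 1/3.2800
= 0.3049

0.3049


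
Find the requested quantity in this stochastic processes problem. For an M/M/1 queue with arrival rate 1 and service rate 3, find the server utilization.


rho = lambda/mu
= 1/3
= 0.3333

0.3333


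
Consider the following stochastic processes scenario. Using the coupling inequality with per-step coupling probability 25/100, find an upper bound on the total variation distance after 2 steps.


TV distance bound <= (1-delta)^n
= (1 - 0.2500)^2
= 0.7500^2
= 0.5625

0.5625


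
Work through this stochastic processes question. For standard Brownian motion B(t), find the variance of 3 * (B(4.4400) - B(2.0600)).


Var(alpha*(B(t)-B(s))) = alpha^2 * (t-s)
= 3^2 * (4.4400 - 2.0600)
= 9 * 2.3800
= 21.4200

21.4200


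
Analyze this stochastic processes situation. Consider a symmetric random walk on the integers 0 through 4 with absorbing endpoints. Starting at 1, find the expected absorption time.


For symmetric RW on 0,...,N with absorbing barriers, E(i) = i*(N-i)
E(1) = 1 * 3 = 3

3


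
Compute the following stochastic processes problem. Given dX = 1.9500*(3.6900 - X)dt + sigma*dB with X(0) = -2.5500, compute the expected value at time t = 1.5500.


E[X(t)] = mu + (X(0) - mu)*exp(-theta*t)
= 3.6900 + (-2.5500 - 3.6900)*exp(-1.9500*1.5500)
= 3.6900 + -6.2400 * 0.0487
= 3.3862

3.3862


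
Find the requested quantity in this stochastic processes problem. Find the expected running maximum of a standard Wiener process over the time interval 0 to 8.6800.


E(max B(s)) = sqrt(2t/pi)
= sqrt(2*8.6800/pi)
= sqrt(5.5259)
= 2.3507

2.3507


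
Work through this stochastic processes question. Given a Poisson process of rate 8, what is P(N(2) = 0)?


P(N(t)=k) = (lambda*t)^k * exp(-lambda*t) / k!
lambda*t = 16
= 16^0 * exp(-16) / 0!
= 1 * 1.1254e-07 / 1
= 1.1254e-07

1.1254e-07


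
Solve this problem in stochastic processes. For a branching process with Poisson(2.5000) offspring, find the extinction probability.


Since mu = 2.5000 > 1, extinction prob q < 1.
Solve s = exp(mu*(s-1)) iteratively.
q = 0.1074

0.1074


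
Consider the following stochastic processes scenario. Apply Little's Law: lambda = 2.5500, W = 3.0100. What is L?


Little's Law: L = lambda * W
= 2.5500 * 3.0100
= 7.6755

7.6755


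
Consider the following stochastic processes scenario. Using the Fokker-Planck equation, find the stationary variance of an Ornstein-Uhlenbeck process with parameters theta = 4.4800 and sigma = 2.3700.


Stationary variance = sigma^2 / (2*theta)
= 2.3700^2 / (2*4.4800)
= 5.6169 / 8.9600
= 0.6269

0.6269


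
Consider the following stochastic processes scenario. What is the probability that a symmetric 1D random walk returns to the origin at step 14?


P(S(14) = 0) = C(14,7) / 4^7
= 3432 / 16384
= 0.2095

0.2095


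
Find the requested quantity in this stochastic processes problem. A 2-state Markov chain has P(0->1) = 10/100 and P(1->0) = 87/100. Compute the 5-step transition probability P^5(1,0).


Computing P^5 by matrix multiplication.
P = [[0.9000, 0.1000], [0.8700, 0.1300]]
After raising P to the power 5:
P^5(1,0) = 0.8969

0.8969


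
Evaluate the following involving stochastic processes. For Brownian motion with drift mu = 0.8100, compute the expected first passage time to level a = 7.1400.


Expected first passage time = a/mu
= 7.1400/0.8100
= 8.8148

8.8148


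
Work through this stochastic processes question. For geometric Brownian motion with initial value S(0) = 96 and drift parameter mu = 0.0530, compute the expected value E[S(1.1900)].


E[S(t)] = S(0) * exp(mu * t)
= 96 * exp(0.0530 * 1.1900)
= 96 * 1.0651
= 102.2497

102.2497


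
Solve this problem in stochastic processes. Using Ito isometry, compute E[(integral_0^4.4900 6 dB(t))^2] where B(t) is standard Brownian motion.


By Ito isometry: E[(int f dB)^2] = int f^2 dt
= 6^2 * 4.4900
= 36 * 4.4900 = 161.6400

161.6400


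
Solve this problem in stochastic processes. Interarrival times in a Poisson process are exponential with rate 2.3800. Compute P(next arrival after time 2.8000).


P(X > t) = exp(-lambda * t)
= exp(-2.3800 * 2.8000)
= exp(-6.6640) = 0.0013

0.0013


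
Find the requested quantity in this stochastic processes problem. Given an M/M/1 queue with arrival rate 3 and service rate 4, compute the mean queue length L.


rho = 3/4 = 0.7500
L = rho/(1-rho)
= 0.7500/0.2500
= 3.0000

3.0000


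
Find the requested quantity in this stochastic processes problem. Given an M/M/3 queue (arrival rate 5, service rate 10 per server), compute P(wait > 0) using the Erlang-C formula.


a = lambda/mu = 0.5000
rho = a/c = 0.1667
Erlang-C formula applied:
C(c,a) = 0.0152

0.0152


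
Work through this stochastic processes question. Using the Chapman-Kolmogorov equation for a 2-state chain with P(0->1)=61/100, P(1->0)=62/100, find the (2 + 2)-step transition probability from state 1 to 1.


P^4 = P^2 * P^2
Computing via matrix multiplication of the transition matrix.
Entry (1,1) of P^4 = 0.4973

0.4973


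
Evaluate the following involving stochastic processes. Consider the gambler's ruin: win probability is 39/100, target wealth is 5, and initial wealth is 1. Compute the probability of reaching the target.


Gambler's ruin formula:
r = q/p = 0.6100/0.3900 = 1.5641
P(win) = (1 - r^i)/(1 - r^N)
= (1 - 1.5641^1)/(1 - 1.5641^5)
= 0.0675

0.0675


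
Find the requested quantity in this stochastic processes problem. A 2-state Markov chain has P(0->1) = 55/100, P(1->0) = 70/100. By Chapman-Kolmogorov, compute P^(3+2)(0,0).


P^5 = P^3 * P^2
Computing via matrix multiplication of the transition matrix.
Entry (0,0) of P^5 = 0.5596

0.5596


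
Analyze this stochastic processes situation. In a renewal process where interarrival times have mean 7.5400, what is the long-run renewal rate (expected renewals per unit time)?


Long-run renewal rate = 1/E(X)
= 1/7.5400
= 0.1326

0.1326


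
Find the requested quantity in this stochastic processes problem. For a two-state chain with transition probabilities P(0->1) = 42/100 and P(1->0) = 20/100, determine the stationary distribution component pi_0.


Stationary distribution: pi_0 = p10/(p01+p10), pi_1 = p01/(p01+p10)
p01 = 0.4200, p10 = 0.2000
pi_0 = 0.3226

0.3226


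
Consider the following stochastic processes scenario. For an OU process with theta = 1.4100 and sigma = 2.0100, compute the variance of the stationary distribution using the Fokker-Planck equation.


Stationary variance = sigma^2 / (2*theta)
= 2.0100^2 / (2*1.4100)
= 4.0401 / 2.8200
= 1.4327

1.4327


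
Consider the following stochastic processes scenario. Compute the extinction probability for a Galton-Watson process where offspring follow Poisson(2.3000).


Since mu = 2.3000 > 1, extinction prob q < 1.
Solve s = exp(mu*(s-1)) iteratively.
q = 0.1376

0.1376


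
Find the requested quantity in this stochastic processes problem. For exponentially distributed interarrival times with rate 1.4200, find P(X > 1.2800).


P(X > t) = exp(-lambda * t)
= exp(-1.4200 * 1.2800)
= exp(-1.8176) = 0.1624

0.1624


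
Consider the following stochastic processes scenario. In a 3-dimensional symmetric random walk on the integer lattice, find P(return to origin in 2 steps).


P(return in 2 steps) = P(reverse first step) = 1/(2d)
= 1/6
= 0.1667

0.1667


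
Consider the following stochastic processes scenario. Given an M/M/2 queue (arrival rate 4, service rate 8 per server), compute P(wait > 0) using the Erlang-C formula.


a = lambda/mu = 0.5000
rho = a/c = 0.2500
Erlang-C formula applied:
C(c,a) = 0.1000

0.1000


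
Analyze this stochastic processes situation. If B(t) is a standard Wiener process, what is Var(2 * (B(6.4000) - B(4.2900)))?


Var(alpha*(B(t)-B(s))) = alpha^2 * (t-s)
= 2^2 * (6.4000 - 4.2900)
= 4 * 2.1100
= 8.4400

8.4400


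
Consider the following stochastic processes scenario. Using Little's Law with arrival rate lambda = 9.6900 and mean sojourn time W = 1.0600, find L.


Little's Law: L = lambda * W
= 9.6900 * 1.0600
= 10.2714

10.2714


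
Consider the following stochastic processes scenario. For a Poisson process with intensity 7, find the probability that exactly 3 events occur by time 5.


P(N(t)=k) = (lambda*t)^k * exp(-lambda*t) / k!
lambda*t = 35
= 35^3 * exp(-35) / 3!
= 42875 * 6.3051e-16 / 6
= 4.5055e-12

4.5055e-12
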